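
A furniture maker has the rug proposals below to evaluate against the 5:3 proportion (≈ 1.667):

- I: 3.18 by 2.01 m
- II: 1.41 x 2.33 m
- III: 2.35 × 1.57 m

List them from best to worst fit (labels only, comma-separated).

I: 3.18/2.01 ≈ 1.582 → |1.582 − 1.667| = 0.085
II: 2.33/1.41 ≈ 1.652 → |1.652 − 1.667| = 0.015
III: 2.35/1.57 ≈ 1.497 → |1.497 − 1.667| = 0.170

II, I, III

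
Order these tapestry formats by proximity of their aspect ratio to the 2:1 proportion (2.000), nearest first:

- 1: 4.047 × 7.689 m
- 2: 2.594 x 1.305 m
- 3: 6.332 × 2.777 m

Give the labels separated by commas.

Ratios: 1 = 7.689 / 4.047 ≈ 1.900; 2 = 2.594 / 1.305 ≈ 1.988; 3 = 6.332 / 2.777 ≈ 2.280.
|Δ from 2.000|: 1 0.100; 2 0.012; 3 0.280.

2, 1, 3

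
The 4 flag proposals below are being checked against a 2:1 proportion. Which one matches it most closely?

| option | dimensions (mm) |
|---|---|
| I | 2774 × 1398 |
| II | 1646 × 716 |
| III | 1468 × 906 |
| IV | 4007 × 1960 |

I

Ratios (long/short): I ≈ 1.984; II ≈ 2.299; III ≈ 1.620; IV ≈ 2.044.
2:1 ≈ 2.000; option I is nearest (Δ 0.016).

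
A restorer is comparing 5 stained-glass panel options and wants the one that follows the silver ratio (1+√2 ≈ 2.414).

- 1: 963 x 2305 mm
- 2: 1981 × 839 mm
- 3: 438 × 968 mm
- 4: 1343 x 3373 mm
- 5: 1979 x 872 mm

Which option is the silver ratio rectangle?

Ratios (long/short): 1 ≈ 2.394; 2 ≈ 2.361; 3 ≈ 2.210; 4 ≈ 2.512; 5 ≈ 2.269.
silver ratio ≈ 2.414; option 1 is nearest (Δ 0.020).

1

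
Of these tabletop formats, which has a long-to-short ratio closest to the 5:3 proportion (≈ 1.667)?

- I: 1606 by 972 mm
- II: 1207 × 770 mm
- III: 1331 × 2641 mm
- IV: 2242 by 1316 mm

I

Target 5:3 ≈ 1.667.
I: 1.652 (Δ0.015)  II: 1.568 (Δ0.099)  III: 1.984 (Δ0.317)  IV: 1.704 (Δ0.037)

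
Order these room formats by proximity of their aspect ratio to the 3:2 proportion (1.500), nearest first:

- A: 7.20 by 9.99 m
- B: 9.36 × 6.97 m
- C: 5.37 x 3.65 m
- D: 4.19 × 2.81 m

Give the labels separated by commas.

D, C, A, B

Ratios: A = 9.99 / 7.20 ≈ 1.387; B = 9.36 / 6.97 ≈ 1.343; C = 5.37 / 3.65 ≈ 1.471; D = 4.19 / 2.81 ≈ 1.491.
|Δ from 1.500|: A 0.113; B 0.157; C 0.029; D 0.009.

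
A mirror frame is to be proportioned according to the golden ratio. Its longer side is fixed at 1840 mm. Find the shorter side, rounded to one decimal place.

1137.2 mm

golden ratio ≈ 1.61803.
Shorter side = 1840 ÷ 1.61803 ≈ 1137.185 → 1137.2 mm.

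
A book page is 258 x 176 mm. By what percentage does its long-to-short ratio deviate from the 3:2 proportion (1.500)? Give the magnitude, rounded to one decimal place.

2.3%

Ratio = 258 / 176 ≈ 1.4659.
Ideal 3:2 = 1.5000. |1.4659 − 1.5000| / 1.5000 ≈ 2.27% → 2.3%.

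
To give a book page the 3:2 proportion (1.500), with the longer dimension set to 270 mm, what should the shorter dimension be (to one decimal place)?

180.0 mm

3:2 = 1.50000.
Shorter side = 270 ÷ 1.50000 ≈ 180.000 → 180.0 mm.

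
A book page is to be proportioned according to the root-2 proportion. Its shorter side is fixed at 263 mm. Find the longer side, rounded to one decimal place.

root-2 ≈ 1.41421.
Longer side = 263 × 1.41421 ≈ 371.937 → 371.9 mm.

371.9 mm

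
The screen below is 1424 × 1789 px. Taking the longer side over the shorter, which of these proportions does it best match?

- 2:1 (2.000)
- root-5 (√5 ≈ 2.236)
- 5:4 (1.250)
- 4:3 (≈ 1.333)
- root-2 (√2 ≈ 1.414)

5:4

Ratio = 1789 / 1424 ≈ 1.256.
Distances: 2:1 2.000 (Δ 0.744); root-5 2.236 (Δ 0.980); 5:4 1.250 (Δ 0.006); 4:3 1.333 (Δ 0.077); root-2 1.414 (Δ 0.158).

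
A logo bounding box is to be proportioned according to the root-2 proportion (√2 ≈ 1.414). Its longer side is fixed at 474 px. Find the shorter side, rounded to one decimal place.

335.2 px

root-2 ≈ 1.41421.
Shorter side = 474 ÷ 1.41421 ≈ 335.169 → 335.2 px.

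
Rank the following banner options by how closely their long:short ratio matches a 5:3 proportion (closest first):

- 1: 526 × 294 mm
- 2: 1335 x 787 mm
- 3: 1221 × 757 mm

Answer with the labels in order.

Ratios: 1 = 526 / 294 ≈ 1.789; 2 = 1335 / 787 ≈ 1.696; 3 = 1221 / 757 ≈ 1.613.
|Δ from 1.667|: 1 0.122; 2 0.029; 3 0.054.

2, 3, 1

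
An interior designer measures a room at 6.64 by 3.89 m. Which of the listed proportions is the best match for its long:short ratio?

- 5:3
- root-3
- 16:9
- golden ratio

root-3

6.64/3.89 ≈ 1.707. Nearest candidates are root-3 (1.732, off by 0.025) and 5:3 (1.667, off by 0.040).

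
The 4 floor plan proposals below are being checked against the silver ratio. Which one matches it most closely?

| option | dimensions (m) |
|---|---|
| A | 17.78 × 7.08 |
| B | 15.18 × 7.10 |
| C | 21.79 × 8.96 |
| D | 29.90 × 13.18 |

C

Target silver ratio ≈ 2.414.
A: 2.511 (Δ0.097)  B: 2.138 (Δ0.276)  C: 2.432 (Δ0.018)  D: 2.269 (Δ0.145)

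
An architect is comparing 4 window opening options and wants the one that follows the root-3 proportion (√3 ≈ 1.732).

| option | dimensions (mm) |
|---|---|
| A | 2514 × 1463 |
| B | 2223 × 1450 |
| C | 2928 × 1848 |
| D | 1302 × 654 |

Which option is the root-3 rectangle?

Target root-3 ≈ 1.732.
A: 1.718 (Δ0.014)  B: 1.533 (Δ0.199)  C: 1.584 (Δ0.148)  D: 1.991 (Δ0.259)

A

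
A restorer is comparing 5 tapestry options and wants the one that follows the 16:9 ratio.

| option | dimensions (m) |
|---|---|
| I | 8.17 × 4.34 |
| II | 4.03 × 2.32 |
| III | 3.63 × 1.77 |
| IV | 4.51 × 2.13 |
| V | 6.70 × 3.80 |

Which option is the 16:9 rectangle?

Target 16:9 ≈ 1.778.
I: 1.882 (Δ0.104)  II: 1.737 (Δ0.041)  III: 2.051 (Δ0.273)  IV: 2.117 (Δ0.339)  V: 1.763 (Δ0.015)

V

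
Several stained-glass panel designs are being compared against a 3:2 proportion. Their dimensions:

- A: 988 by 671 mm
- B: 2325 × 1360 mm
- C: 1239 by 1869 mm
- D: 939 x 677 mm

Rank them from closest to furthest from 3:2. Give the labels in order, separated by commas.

C, A, D, B

A: 988/671 ≈ 1.472 → |1.472 − 1.500| = 0.028
B: 2325/1360 ≈ 1.710 → |1.710 − 1.500| = 0.210
C: 1869/1239 ≈ 1.508 → |1.508 − 1.500| = 0.008
D: 939/677 ≈ 1.387 → |1.387 − 1.500| = 0.113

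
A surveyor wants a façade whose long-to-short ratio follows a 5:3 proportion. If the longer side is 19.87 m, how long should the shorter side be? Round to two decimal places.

11.92 m

5:3 ≈ 1.66667.
Shorter side = 19.87 ÷ 1.66667 ≈ 11.9220 → 11.92 m.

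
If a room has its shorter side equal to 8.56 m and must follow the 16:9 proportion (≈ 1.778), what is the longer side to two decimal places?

15.22 m

16:9 ≈ 1.77778.
Longer side = 8.56 × 1.77778 ≈ 15.2178 → 15.22 m.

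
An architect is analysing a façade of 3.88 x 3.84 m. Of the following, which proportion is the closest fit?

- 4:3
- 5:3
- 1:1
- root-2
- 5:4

3.88/3.84 ≈ 1.010. Nearest candidates are 1:1 (1.000, off by 0.010) and 5:4 (1.250, off by 0.240).

1:1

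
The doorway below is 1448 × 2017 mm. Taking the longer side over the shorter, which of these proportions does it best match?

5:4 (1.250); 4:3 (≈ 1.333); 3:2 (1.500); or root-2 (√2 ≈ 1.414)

root-2

Ratio = 2017 / 1448 ≈ 1.393.
Distances: 5:4 1.250 (Δ 0.143); 4:3 1.333 (Δ 0.060); 3:2 1.500 (Δ 0.107); root-2 1.414 (Δ 0.021).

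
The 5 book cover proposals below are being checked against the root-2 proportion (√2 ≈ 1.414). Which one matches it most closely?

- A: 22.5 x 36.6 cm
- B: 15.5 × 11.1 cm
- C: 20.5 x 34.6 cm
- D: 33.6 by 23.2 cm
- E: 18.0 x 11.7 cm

Ratios (long/short): A ≈ 1.627; B ≈ 1.396; C ≈ 1.688; D ≈ 1.448; E ≈ 1.538.
root-2 ≈ 1.414; option B is nearest (Δ 0.018).

B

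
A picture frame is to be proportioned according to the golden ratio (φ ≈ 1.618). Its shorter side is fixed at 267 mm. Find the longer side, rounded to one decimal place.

golden ratio ≈ 1.61803.
Longer side = 267 × 1.61803 ≈ 432.014 → 432.0 mm.

432.0 mm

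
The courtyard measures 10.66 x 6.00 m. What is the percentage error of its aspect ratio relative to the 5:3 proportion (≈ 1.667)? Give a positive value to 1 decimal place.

6.6%

Ratio = 10.66 / 6.00 ≈ 1.7767.
Ideal 5:3 ≈ 1.6667. |1.7767 − 1.6667| / 1.6667 ≈ 6.60% → 6.6%.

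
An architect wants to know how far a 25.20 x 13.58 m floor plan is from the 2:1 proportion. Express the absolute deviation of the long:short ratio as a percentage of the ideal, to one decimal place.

7.2%

Ratio = 25.20 / 13.58 ≈ 1.8557.
Ideal 2:1 = 2.0000. |1.8557 − 2.0000| / 2.0000 ≈ 7.22% → 7.2%.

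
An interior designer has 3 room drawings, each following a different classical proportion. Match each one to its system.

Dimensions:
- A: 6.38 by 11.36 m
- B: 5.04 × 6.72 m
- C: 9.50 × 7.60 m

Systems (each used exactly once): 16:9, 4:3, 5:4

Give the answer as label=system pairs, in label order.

A=16:9, B=4:3, C=5:4

A = 11.36/6.38 ≈ 1.781 → 16:9 (1.778)
B = 6.72/5.04 ≈ 1.333 → 4:3 (1.333)
C = 9.50/7.60 ≈ 1.250 → 5:4 (1.250)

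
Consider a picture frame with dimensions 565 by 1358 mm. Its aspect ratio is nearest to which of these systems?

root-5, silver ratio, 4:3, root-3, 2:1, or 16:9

silver ratio

Ratio = 1358 / 565 ≈ 2.404.
Distances: root-5 2.236 (Δ 0.168); silver ratio 2.414 (Δ 0.010); 4:3 1.333 (Δ 1.071); root-3 1.732 (Δ 0.672); 2:1 2.000 (Δ 0.404); 16:9 1.778 (Δ 0.626).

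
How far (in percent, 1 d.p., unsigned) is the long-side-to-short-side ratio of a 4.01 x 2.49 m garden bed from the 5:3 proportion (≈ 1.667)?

3.4%

Ratio = 4.01 / 2.49 ≈ 1.6104.
Ideal 5:3 ≈ 1.6667. |1.6104 − 1.6667| / 1.6667 ≈ 3.38% → 3.4%.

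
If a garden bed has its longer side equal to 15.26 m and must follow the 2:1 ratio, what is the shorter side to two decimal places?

7.63 m

2:1 = 2.00000.
Shorter side = 15.26 ÷ 2.00000 ≈ 7.6300 → 7.63 m.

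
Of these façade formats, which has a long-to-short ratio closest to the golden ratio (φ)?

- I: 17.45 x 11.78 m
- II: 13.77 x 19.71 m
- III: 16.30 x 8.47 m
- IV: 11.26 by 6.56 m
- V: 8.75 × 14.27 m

Ratios (long/short): I ≈ 1.481; II ≈ 1.431; III ≈ 1.924; IV ≈ 1.716; V ≈ 1.631.
golden ratio ≈ 1.618; option V is nearest (Δ 0.013).

V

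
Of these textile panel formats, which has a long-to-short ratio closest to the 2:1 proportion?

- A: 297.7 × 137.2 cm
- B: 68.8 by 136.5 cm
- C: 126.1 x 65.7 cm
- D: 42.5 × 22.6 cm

Target 2:1 ≈ 2.000.
A: 2.170 (Δ0.170)  B: 1.984 (Δ0.016)  C: 1.919 (Δ0.081)  D: 1.881 (Δ0.119)

B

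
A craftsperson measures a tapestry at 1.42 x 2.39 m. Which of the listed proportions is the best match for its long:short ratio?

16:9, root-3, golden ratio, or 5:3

5:3

Ratio = 2.39 / 1.42 ≈ 1.683.
Distances: 16:9 1.778 (Δ 0.095); root-3 1.732 (Δ 0.049); golden ratio 1.618 (Δ 0.065); 5:3 1.667 (Δ 0.016).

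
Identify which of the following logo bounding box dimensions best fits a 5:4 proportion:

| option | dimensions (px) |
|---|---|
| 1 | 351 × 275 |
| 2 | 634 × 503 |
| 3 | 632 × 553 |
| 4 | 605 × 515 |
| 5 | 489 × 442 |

Ratios (long/short): 1 ≈ 1.276; 2 ≈ 1.260; 3 ≈ 1.143; 4 ≈ 1.175; 5 ≈ 1.106.
5:4 ≈ 1.250; option 2 is nearest (Δ 0.010).

2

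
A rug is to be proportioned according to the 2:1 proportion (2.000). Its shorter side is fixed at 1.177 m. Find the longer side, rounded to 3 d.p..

2:1 = 2.00000.
Longer side = 1.177 × 2.00000 ≈ 2.35400 → 2.354 m.

2.354 m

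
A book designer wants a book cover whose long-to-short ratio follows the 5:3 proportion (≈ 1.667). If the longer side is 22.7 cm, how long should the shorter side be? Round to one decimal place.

13.6 cm

5:3 ≈ 1.66667.
Shorter side = 22.7 ÷ 1.66667 ≈ 13.620 → 13.6 cm.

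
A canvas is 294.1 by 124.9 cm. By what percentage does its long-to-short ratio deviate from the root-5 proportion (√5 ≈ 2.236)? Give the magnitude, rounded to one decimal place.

Ratio = 294.1 / 124.9 ≈ 2.3547.
Ideal root-5 ≈ 2.2361. |2.3547 − 2.2361| / 2.2361 ≈ 5.30% → 5.3%.

5.3%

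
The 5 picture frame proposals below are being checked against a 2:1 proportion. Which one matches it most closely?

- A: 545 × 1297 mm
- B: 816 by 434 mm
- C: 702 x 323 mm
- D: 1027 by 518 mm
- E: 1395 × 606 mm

D

Target 2:1 ≈ 2.000.
A: 2.380 (Δ0.380)  B: 1.880 (Δ0.120)  C: 2.173 (Δ0.173)  D: 1.983 (Δ0.017)  E: 2.302 (Δ0.302)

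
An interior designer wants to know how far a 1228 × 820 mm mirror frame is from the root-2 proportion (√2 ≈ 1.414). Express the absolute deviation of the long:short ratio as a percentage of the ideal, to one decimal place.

Ratio = 1228 / 820 ≈ 1.4976.
Ideal root-2 ≈ 1.4142. |1.4976 − 1.4142| / 1.4142 ≈ 5.90% → 5.9%.

5.9%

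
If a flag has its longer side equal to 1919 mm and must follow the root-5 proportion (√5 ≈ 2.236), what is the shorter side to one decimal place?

root-5 ≈ 2.23607.
Shorter side = 1919 ÷ 2.23607 ≈ 858.202 → 858.2 mm.

858.2 mm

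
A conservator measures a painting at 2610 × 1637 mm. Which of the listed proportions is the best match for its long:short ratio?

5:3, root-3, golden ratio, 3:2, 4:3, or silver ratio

golden ratio

Ratio = 2610 / 1637 ≈ 1.594.
Distances: 5:3 1.667 (Δ 0.073); root-3 1.732 (Δ 0.138); golden ratio 1.618 (Δ 0.024); 3:2 1.500 (Δ 0.094); 4:3 1.333 (Δ 0.261); silver ratio 2.414 (Δ 0.820).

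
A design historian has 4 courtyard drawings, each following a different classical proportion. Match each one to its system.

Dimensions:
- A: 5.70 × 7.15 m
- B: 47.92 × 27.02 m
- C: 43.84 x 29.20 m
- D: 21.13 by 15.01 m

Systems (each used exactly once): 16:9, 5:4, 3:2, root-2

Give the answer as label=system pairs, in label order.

A=5:4, B=16:9, C=3:2, D=root-2

Ratios: A ≈ 1.254; B ≈ 1.774; C ≈ 1.501; D ≈ 1.408.
Targets: 16:9 ≈ 1.778; 5:4 ≈ 1.250; 3:2 ≈ 1.500; root-2 ≈ 1.414.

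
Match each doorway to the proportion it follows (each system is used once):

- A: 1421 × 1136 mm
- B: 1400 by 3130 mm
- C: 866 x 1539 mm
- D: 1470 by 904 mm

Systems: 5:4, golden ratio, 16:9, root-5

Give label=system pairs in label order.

A=5:4, B=root-5, C=16:9, D=golden ratio

A = 1421/1136 ≈ 1.251 → 5:4 (1.250)
B = 3130/1400 ≈ 2.236 → root-5 (2.236)
C = 1539/866 ≈ 1.777 → 16:9 (1.778)
D = 1470/904 ≈ 1.626 → golden ratio (1.618)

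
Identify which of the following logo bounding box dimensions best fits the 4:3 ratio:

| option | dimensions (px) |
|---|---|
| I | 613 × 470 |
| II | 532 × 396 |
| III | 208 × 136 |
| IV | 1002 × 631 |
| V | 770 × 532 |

Ratios (long/short): I ≈ 1.304; II ≈ 1.343; III ≈ 1.529; IV ≈ 1.588; V ≈ 1.447.
4:3 ≈ 1.333; option II is nearest (Δ 0.010).

II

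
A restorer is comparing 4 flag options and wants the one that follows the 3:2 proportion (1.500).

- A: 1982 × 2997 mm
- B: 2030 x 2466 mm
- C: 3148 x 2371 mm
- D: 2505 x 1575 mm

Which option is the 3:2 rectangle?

Target 3:2 ≈ 1.500.
A: 1.512 (Δ0.012)  B: 1.215 (Δ0.285)  C: 1.328 (Δ0.172)  D: 1.590 (Δ0.090)

A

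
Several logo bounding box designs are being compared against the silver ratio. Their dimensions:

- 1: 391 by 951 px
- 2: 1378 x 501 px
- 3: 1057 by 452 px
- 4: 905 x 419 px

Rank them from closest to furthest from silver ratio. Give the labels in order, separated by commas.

1: 951/391 ≈ 2.432 → |2.432 − 2.414| = 0.018
2: 1378/501 ≈ 2.750 → |2.750 − 2.414| = 0.336
3: 1057/452 ≈ 2.338 → |2.338 − 2.414| = 0.076
4: 905/419 ≈ 2.160 → |2.160 − 2.414| = 0.254

1, 3, 4, 2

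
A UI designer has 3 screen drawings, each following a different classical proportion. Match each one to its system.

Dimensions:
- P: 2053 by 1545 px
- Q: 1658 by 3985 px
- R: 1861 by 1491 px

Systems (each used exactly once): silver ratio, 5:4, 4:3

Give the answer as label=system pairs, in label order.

P = 2053/1545 ≈ 1.329 → 4:3 (1.333)
Q = 3985/1658 ≈ 2.403 → silver ratio (2.414)
R = 1861/1491 ≈ 1.248 → 5:4 (1.250)

P=4:3, Q=silver ratio, R=5:4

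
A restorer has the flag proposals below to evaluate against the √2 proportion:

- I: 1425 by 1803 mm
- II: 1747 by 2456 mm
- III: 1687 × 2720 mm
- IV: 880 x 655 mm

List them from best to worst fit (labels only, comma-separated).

Ratios: I = 1803 / 1425 ≈ 1.265; II = 2456 / 1747 ≈ 1.406; III = 2720 / 1687 ≈ 1.612; IV = 880 / 655 ≈ 1.344.
|Δ from 1.414|: I 0.149; II 0.008; III 0.198; IV 0.070.

II, IV, I, III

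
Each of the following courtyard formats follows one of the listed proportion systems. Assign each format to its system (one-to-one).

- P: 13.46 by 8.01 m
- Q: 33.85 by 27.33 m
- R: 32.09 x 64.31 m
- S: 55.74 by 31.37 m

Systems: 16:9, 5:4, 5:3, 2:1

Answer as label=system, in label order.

P=5:3, Q=5:4, R=2:1, S=16:9

P = 13.46/8.01 ≈ 1.680 → 5:3 (1.667)
Q = 33.85/27.33 ≈ 1.239 → 5:4 (1.250)
R = 64.31/32.09 ≈ 2.004 → 2:1 (2.000)
S = 55.74/31.37 ≈ 1.777 → 16:9 (1.778)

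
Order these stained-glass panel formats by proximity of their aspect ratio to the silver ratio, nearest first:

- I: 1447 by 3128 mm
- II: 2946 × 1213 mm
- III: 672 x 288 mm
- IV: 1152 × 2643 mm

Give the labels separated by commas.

Ratios: I = 3128 / 1447 ≈ 2.162; II = 2946 / 1213 ≈ 2.429; III = 672 / 288 ≈ 2.333; IV = 2643 / 1152 ≈ 2.294.
|Δ from 2.414|: I 0.252; II 0.015; III 0.081; IV 0.120.

II, III, IV, I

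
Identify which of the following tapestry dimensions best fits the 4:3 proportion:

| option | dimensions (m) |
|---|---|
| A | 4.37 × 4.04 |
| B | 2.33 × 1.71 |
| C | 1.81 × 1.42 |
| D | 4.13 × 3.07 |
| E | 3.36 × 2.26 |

Target 4:3 ≈ 1.333.
A: 1.082 (Δ0.251)  B: 1.363 (Δ0.030)  C: 1.275 (Δ0.058)  D: 1.345 (Δ0.012)  E: 1.487 (Δ0.154)

D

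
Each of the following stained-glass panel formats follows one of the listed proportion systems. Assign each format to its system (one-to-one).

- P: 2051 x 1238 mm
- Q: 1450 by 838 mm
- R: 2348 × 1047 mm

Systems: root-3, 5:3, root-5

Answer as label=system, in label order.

P = 2051/1238 ≈ 1.657 → 5:3 (1.667)
Q = 1450/838 ≈ 1.730 → root-3 (1.732)
R = 2348/1047 ≈ 2.243 → root-5 (2.236)

P=5:3, Q=root-3, R=root-5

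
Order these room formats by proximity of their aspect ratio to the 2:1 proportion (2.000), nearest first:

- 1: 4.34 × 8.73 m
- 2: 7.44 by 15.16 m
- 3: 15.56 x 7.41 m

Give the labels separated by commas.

Ratios: 1 = 8.73 / 4.34 ≈ 2.012; 2 = 15.16 / 7.44 ≈ 2.038; 3 = 15.56 / 7.41 ≈ 2.100.
|Δ from 2.000|: 1 0.012; 2 0.038; 3 0.100.

1, 2, 3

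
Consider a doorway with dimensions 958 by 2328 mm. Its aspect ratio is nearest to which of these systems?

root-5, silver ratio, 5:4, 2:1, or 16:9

silver ratio

2328/958 ≈ 2.430. Nearest candidates are silver ratio (2.414, off by 0.016) and root-5 (2.236, off by 0.194).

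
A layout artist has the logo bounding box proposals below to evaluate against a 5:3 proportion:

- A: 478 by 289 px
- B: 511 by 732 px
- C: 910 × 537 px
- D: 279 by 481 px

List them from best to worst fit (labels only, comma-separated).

A: 478/289 ≈ 1.654 → |1.654 − 1.667| = 0.013
B: 732/511 ≈ 1.432 → |1.432 − 1.667| = 0.235
C: 910/537 ≈ 1.695 → |1.695 − 1.667| = 0.028
D: 481/279 ≈ 1.724 → |1.724 − 1.667| = 0.057

A, C, D, B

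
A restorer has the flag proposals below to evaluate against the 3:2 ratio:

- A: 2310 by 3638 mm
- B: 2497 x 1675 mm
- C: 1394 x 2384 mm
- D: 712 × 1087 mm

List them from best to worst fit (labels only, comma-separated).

B, D, A, C

A: 3638/2310 ≈ 1.575 → |1.575 − 1.500| = 0.075
B: 2497/1675 ≈ 1.491 → |1.491 − 1.500| = 0.009
C: 2384/1394 ≈ 1.710 → |1.710 − 1.500| = 0.210
D: 1087/712 ≈ 1.527 → |1.527 − 1.500| = 0.027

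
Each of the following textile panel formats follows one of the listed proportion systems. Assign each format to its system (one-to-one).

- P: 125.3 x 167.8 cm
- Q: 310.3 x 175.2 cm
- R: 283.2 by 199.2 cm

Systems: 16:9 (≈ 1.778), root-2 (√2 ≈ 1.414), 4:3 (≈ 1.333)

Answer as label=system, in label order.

Ratios: P ≈ 1.339; Q ≈ 1.771; R ≈ 1.422.
Targets: 16:9 ≈ 1.778; root-2 ≈ 1.414; 4:3 ≈ 1.333.

P=4:3, Q=16:9, R=root-2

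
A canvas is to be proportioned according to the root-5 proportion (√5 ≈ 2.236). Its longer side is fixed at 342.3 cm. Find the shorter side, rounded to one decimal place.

153.1 cm

root-5 ≈ 2.23607.
Shorter side = 342.3 ÷ 2.23607 ≈ 153.081 → 153.1 cm.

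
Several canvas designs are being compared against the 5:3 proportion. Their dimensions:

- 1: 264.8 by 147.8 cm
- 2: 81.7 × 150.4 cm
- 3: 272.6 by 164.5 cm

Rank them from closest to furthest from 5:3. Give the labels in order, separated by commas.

3, 1, 2

1: 264.8/147.8 ≈ 1.792 → |1.792 − 1.667| = 0.125
2: 150.4/81.7 ≈ 1.841 → |1.841 − 1.667| = 0.174
3: 272.6/164.5 ≈ 1.657 → |1.657 − 1.667| = 0.010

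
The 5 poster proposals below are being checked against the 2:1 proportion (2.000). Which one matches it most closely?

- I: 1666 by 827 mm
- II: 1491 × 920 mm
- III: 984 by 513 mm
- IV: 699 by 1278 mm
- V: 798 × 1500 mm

I

Target 2:1 ≈ 2.000.
I: 2.015 (Δ0.015)  II: 1.621 (Δ0.379)  III: 1.918 (Δ0.082)  IV: 1.828 (Δ0.172)  V: 1.880 (Δ0.120)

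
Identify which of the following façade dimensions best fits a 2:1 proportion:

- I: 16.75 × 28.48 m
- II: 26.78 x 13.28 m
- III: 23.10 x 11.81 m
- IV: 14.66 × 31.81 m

II

Ratios (long/short): I ≈ 1.700; II ≈ 2.017; III ≈ 1.956; IV ≈ 2.170.
2:1 ≈ 2.000; option II is nearest (Δ 0.017).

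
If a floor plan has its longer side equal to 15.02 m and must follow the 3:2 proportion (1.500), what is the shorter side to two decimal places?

3:2 = 1.50000.
Shorter side = 15.02 ÷ 1.50000 ≈ 10.0133 → 10.01 m.

10.01 m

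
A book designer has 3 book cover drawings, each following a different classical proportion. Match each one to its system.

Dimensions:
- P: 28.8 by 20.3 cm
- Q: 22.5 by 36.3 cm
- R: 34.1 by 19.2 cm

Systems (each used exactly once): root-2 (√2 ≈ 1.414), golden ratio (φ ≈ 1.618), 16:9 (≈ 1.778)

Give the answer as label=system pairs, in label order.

Ratios: P ≈ 1.419; Q ≈ 1.613; R ≈ 1.776.
Targets: root-2 ≈ 1.414; golden ratio ≈ 1.618; 16:9 ≈ 1.778.

P=root-2, Q=golden ratio, R=16:9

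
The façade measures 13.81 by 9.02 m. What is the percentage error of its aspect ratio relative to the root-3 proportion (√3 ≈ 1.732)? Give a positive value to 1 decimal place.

11.6%

Ratio = 13.81 / 9.02 ≈ 1.5310.
Ideal root-3 ≈ 1.7321. |1.5310 − 1.7321| / 1.7321 ≈ 11.61% → 11.6%.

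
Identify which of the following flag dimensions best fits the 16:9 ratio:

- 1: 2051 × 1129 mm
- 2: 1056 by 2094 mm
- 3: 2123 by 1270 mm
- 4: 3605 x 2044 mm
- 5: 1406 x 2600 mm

4

Target 16:9 ≈ 1.778.
1: 1.817 (Δ0.039)  2: 1.983 (Δ0.205)  3: 1.672 (Δ0.106)  4: 1.764 (Δ0.014)  5: 1.849 (Δ0.071)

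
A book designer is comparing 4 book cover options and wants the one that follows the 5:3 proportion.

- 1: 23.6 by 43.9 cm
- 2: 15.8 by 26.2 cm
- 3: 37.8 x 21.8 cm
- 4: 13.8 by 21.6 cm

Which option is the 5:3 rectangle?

2

Ratios (long/short): 1 ≈ 1.860; 2 ≈ 1.658; 3 ≈ 1.734; 4 ≈ 1.565.
5:3 ≈ 1.667; option 2 is nearest (Δ 0.009).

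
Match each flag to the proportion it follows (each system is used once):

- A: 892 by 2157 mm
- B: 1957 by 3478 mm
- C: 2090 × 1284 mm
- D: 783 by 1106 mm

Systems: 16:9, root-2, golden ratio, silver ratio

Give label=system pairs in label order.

A=silver ratio, B=16:9, C=golden ratio, D=root-2

A = 2157/892 ≈ 2.418 → silver ratio (2.414)
B = 3478/1957 ≈ 1.777 → 16:9 (1.778)
C = 2090/1284 ≈ 1.628 → golden ratio (1.618)
D = 1106/783 ≈ 1.413 → root-2 (1.414)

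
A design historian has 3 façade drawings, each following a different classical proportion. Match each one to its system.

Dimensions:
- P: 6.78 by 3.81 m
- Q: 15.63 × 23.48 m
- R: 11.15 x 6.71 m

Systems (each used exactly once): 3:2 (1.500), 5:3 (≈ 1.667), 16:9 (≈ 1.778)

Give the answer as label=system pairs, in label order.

P = 6.78/3.81 ≈ 1.780 → 16:9 (1.778)
Q = 23.48/15.63 ≈ 1.502 → 3:2 (1.500)
R = 11.15/6.71 ≈ 1.662 → 5:3 (1.667)

P=16:9, Q=3:2, R=5:3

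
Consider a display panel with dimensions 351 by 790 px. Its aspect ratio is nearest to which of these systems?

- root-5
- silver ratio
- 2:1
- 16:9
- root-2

root-5

Ratio = 790 / 351 ≈ 2.251.
Distances: root-5 2.236 (Δ 0.015); silver ratio 2.414 (Δ 0.163); 2:1 2.000 (Δ 0.251); 16:9 1.778 (Δ 0.473); root-2 1.414 (Δ 0.837).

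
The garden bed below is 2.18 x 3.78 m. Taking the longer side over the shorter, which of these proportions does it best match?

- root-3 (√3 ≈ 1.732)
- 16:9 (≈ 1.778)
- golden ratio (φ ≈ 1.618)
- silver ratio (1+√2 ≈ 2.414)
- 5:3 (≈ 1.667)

Ratio = 3.78 / 2.18 ≈ 1.734.
Distances: root-3 1.732 (Δ 0.002); 16:9 1.778 (Δ 0.044); golden ratio 1.618 (Δ 0.116); silver ratio 2.414 (Δ 0.680); 5:3 1.667 (Δ 0.067).

root-3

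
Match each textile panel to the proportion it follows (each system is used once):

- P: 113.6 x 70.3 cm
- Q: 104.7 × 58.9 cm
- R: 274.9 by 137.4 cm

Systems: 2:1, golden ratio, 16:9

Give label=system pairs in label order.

P=golden ratio, Q=16:9, R=2:1

P = 113.6/70.3 ≈ 1.616 → golden ratio (1.618)
Q = 104.7/58.9 ≈ 1.778 → 16:9 (1.778)
R = 274.9/137.4 ≈ 2.001 → 2:1 (2.000)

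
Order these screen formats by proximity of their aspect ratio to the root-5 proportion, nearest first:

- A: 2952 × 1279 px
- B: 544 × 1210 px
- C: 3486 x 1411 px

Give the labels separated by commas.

Ratios: A = 2952 / 1279 ≈ 2.308; B = 1210 / 544 ≈ 2.224; C = 3486 / 1411 ≈ 2.471.
|Δ from 2.236|: A 0.072; B 0.012; C 0.235.

B, A, C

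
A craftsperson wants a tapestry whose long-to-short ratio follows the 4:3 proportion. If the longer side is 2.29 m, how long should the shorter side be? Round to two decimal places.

4:3 ≈ 1.33333.
Shorter side = 2.29 ÷ 1.33333 ≈ 1.7175 → 1.72 m.

1.72 m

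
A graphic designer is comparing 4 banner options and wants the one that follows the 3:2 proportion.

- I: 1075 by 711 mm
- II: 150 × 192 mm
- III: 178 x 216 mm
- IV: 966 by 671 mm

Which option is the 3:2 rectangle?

I

Ratios (long/short): I ≈ 1.512; II ≈ 1.280; III ≈ 1.213; IV ≈ 1.440.
3:2 ≈ 1.500; option I is nearest (Δ 0.012).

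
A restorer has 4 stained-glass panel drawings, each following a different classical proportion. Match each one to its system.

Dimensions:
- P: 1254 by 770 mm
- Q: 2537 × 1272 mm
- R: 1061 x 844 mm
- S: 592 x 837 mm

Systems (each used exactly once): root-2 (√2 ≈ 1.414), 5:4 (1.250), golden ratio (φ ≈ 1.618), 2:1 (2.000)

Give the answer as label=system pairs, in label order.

P=golden ratio, Q=2:1, R=5:4, S=root-2

P = 1254/770 ≈ 1.629 → golden ratio (1.618)
Q = 2537/1272 ≈ 1.994 → 2:1 (2.000)
R = 1061/844 ≈ 1.257 → 5:4 (1.250)
S = 837/592 ≈ 1.414 → root-2 (1.414)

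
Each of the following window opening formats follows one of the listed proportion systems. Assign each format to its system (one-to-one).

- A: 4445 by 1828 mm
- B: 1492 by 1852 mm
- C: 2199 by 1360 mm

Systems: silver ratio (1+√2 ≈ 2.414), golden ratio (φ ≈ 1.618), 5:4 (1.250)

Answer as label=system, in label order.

Ratios: A ≈ 2.432; B ≈ 1.241; C ≈ 1.617.
Targets: silver ratio ≈ 2.414; golden ratio ≈ 1.618; 5:4 ≈ 1.250.

A=silver ratio, B=5:4, C=golden ratio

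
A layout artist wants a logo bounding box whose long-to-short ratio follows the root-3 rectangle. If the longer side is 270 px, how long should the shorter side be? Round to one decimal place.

155.9 px

root-3 ≈ 1.73205.
Shorter side = 270 ÷ 1.73205 ≈ 155.885 → 155.9 px.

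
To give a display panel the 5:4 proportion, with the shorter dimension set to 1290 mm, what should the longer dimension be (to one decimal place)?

1612.5 mm

5:4 = 1.25000.
Longer side = 1290 × 1.25000 ≈ 1612.500 → 1612.5 mm.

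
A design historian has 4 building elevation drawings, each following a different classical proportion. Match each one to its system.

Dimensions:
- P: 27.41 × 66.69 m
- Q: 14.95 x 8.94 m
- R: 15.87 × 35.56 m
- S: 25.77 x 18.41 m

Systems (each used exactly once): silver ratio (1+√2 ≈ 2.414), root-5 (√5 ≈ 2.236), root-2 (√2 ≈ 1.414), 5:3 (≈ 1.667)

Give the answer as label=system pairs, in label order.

P = 66.69/27.41 ≈ 2.433 → silver ratio (2.414)
Q = 14.95/8.94 ≈ 1.672 → 5:3 (1.667)
R = 35.56/15.87 ≈ 2.241 → root-5 (2.236)
S = 25.77/18.41 ≈ 1.400 → root-2 (1.414)

P=silver ratio, Q=5:3, R=root-5, S=root-2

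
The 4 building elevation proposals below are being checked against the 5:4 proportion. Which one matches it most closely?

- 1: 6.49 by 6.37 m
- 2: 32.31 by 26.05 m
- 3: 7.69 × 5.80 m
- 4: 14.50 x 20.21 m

2

Ratios (long/short): 1 ≈ 1.019; 2 ≈ 1.240; 3 ≈ 1.326; 4 ≈ 1.394.
5:4 ≈ 1.250; option 2 is nearest (Δ 0.010).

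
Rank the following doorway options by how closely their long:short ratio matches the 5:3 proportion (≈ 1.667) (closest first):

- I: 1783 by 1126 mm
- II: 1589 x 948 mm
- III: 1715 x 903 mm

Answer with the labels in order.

II, I, III

I: 1783/1126 ≈ 1.583 → |1.583 − 1.667| = 0.084
II: 1589/948 ≈ 1.676 → |1.676 − 1.667| = 0.009
III: 1715/903 ≈ 1.899 → |1.899 − 1.667| = 0.232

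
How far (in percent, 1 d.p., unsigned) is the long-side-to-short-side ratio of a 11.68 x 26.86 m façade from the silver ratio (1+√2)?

Ratio = 26.86 / 11.68 ≈ 2.2997.
Ideal silver ratio ≈ 2.4142. |2.2997 − 2.4142| / 2.4142 ≈ 4.74% → 4.7%.

4.7%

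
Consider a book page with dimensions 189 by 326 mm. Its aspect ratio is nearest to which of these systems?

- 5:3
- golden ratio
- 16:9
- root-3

root-3

Ratio = 326 / 189 ≈ 1.725.
Distances: 5:3 1.667 (Δ 0.058); golden ratio 1.618 (Δ 0.107); 16:9 1.778 (Δ 0.053); root-3 1.732 (Δ 0.007).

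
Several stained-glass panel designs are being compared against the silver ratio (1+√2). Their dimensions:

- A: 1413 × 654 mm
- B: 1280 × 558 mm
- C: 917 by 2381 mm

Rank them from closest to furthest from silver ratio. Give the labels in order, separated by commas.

Ratios: A = 1413 / 654 ≈ 2.161; B = 1280 / 558 ≈ 2.294; C = 2381 / 917 ≈ 2.597.
|Δ from 2.414|: A 0.253; B 0.120; C 0.183.

B, C, A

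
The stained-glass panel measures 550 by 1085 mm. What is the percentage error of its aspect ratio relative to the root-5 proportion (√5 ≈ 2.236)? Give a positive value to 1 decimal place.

11.8%

Ratio = 1085 / 550 ≈ 1.9727.
Ideal root-5 ≈ 2.2361. |1.9727 − 2.2361| / 2.2361 ≈ 11.78% → 11.8%.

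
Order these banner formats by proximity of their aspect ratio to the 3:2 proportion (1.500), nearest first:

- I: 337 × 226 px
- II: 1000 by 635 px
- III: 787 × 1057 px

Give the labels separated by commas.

Ratios: I = 337 / 226 ≈ 1.491; II = 1000 / 635 ≈ 1.575; III = 1057 / 787 ≈ 1.343.
|Δ from 1.500|: I 0.009; II 0.075; III 0.157.

I, II, III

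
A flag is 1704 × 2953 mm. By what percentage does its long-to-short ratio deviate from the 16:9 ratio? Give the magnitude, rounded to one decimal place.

2.5%

Ratio = 2953 / 1704 ≈ 1.7330.
Ideal 16:9 ≈ 1.7778. |1.7330 − 1.7778| / 1.7778 ≈ 2.52% → 2.5%.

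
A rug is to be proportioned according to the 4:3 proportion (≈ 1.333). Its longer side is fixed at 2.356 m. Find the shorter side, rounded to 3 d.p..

1.767 m

4:3 ≈ 1.33333.
Shorter side = 2.356 ÷ 1.33333 ≈ 1.76700 → 1.767 m.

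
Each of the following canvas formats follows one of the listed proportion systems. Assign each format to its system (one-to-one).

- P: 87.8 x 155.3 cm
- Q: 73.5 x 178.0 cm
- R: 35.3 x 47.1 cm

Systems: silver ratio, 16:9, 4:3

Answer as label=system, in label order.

P=16:9, Q=silver ratio, R=4:3

Ratios: P ≈ 1.769; Q ≈ 2.422; R ≈ 1.334.
Targets: silver ratio ≈ 2.414; 16:9 ≈ 1.778; 4:3 ≈ 1.333.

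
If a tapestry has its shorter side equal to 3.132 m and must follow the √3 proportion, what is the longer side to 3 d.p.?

5.425 m

root-3 ≈ 1.73205.
Longer side = 3.132 × 1.73205 ≈ 5.42478 → 5.425 m.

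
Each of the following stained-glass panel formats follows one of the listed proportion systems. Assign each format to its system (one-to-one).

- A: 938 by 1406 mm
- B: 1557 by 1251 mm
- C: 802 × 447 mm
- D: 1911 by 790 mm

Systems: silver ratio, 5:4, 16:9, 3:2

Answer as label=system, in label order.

A=3:2, B=5:4, C=16:9, D=silver ratio

A = 1406/938 ≈ 1.499 → 3:2 (1.500)
B = 1557/1251 ≈ 1.245 → 5:4 (1.250)
C = 802/447 ≈ 1.794 → 16:9 (1.778)
D = 1911/790 ≈ 2.419 → silver ratio (2.414)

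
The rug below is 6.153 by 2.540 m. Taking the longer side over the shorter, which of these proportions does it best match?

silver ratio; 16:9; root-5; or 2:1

6.153/2.540 ≈ 2.422. Nearest candidates are silver ratio (2.414, off by 0.008) and root-5 (2.236, off by 0.186).

silver ratio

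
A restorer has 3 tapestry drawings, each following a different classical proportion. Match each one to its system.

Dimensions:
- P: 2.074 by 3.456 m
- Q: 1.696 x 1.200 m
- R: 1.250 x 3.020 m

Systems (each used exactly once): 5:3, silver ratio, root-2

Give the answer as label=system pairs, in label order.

Ratios: P ≈ 1.666; Q ≈ 1.413; R ≈ 2.416.
Targets: 5:3 ≈ 1.667; silver ratio ≈ 2.414; root-2 ≈ 1.414.

P=5:3, Q=root-2, R=silver ratio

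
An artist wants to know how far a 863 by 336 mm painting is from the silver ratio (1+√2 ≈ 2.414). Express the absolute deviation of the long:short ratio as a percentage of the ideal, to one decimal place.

6.4%

Ratio = 863 / 336 ≈ 2.5685.
Ideal silver ratio ≈ 2.4142. |2.5685 − 2.4142| / 2.4142 ≈ 6.39% → 6.4%.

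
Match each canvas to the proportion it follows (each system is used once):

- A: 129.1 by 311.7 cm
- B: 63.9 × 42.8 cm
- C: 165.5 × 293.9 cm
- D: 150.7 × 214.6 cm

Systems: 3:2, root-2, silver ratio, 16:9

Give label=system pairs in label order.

A = 311.7/129.1 ≈ 2.414 → silver ratio (2.414)
B = 63.9/42.8 ≈ 1.493 → 3:2 (1.500)
C = 293.9/165.5 ≈ 1.776 → 16:9 (1.778)
D = 214.6/150.7 ≈ 1.424 → root-2 (1.414)

A=silver ratio, B=3:2, C=16:9, D=root-2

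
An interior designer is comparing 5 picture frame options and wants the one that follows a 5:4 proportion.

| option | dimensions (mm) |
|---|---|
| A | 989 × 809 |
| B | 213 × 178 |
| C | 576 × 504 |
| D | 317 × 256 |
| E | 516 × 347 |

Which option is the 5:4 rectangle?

Target 5:4 ≈ 1.250.
A: 1.222 (Δ0.028)  B: 1.197 (Δ0.053)  C: 1.143 (Δ0.107)  D: 1.238 (Δ0.012)  E: 1.487 (Δ0.237)

D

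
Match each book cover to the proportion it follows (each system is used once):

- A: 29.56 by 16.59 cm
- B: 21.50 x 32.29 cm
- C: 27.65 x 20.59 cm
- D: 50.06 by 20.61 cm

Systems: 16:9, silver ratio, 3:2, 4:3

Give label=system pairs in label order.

Ratios: A ≈ 1.782; B ≈ 1.502; C ≈ 1.343; D ≈ 2.429.
Targets: 16:9 ≈ 1.778; silver ratio ≈ 2.414; 3:2 ≈ 1.500; 4:3 ≈ 1.333.

A=16:9, B=3:2, C=4:3, D=silver ratio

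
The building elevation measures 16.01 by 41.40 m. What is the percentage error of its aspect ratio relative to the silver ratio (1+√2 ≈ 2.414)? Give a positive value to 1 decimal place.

7.1%

Ratio = 41.40 / 16.01 ≈ 2.5859.
Ideal silver ratio ≈ 2.4142. |2.5859 − 2.4142| / 2.4142 ≈ 7.11% → 7.1%.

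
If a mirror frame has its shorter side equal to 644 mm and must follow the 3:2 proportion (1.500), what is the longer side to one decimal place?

966.0 mm

3:2 = 1.50000.
Longer side = 644 × 1.50000 ≈ 966.000 → 966.0 mm.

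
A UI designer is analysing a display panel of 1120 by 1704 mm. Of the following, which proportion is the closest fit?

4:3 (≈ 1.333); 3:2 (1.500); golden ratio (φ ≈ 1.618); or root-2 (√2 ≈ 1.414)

1704/1120 ≈ 1.521. Nearest candidates are 3:2 (1.500, off by 0.021) and golden ratio (1.618, off by 0.097).

3:2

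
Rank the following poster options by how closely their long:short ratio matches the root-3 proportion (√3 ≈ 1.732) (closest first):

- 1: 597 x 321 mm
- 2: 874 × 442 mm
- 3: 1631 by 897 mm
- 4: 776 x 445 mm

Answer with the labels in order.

4, 3, 1, 2

Ratios: 1 = 597 / 321 ≈ 1.860; 2 = 874 / 442 ≈ 1.977; 3 = 1631 / 897 ≈ 1.818; 4 = 776 / 445 ≈ 1.744.
|Δ from 1.732|: 1 0.128; 2 0.245; 3 0.086; 4 0.012.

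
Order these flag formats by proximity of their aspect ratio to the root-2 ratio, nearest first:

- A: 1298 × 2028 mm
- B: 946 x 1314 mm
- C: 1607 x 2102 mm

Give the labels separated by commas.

B, C, A

A: 2028/1298 ≈ 1.562 → |1.562 − 1.414| = 0.148
B: 1314/946 ≈ 1.389 → |1.389 − 1.414| = 0.025
C: 2102/1607 ≈ 1.308 → |1.308 − 1.414| = 0.106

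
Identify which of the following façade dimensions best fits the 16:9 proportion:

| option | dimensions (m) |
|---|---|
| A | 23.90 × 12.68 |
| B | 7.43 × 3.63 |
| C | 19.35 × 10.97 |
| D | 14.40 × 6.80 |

Target 16:9 ≈ 1.778.
A: 1.885 (Δ0.107)  B: 2.047 (Δ0.269)  C: 1.764 (Δ0.014)  D: 2.118 (Δ0.340)

C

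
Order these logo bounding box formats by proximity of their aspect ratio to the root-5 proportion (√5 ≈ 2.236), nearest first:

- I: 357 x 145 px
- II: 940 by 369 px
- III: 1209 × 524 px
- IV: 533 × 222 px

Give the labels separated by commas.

I: 357/145 ≈ 2.462 → |2.462 − 2.236| = 0.226
II: 940/369 ≈ 2.547 → |2.547 − 2.236| = 0.311
III: 1209/524 ≈ 2.307 → |2.307 − 2.236| = 0.071
IV: 533/222 ≈ 2.401 → |2.401 − 2.236| = 0.165

III, IV, I, II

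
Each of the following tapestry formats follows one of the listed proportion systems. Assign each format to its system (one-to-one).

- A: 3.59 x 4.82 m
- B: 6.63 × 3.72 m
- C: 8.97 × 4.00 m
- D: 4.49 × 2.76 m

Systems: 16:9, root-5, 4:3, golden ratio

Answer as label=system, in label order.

Ratios: A ≈ 1.343; B ≈ 1.782; C ≈ 2.243; D ≈ 1.627.
Targets: 16:9 ≈ 1.778; root-5 ≈ 2.236; 4:3 ≈ 1.333; golden ratio ≈ 1.618.

A=4:3, B=16:9, C=root-5, D=golden ratio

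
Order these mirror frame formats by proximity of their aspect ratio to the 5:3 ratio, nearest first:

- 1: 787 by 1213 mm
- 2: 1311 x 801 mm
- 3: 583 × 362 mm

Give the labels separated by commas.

2, 3, 1

1: 1213/787 ≈ 1.541 → |1.541 − 1.667| = 0.126
2: 1311/801 ≈ 1.637 → |1.637 − 1.667| = 0.030
3: 583/362 ≈ 1.610 → |1.610 − 1.667| = 0.057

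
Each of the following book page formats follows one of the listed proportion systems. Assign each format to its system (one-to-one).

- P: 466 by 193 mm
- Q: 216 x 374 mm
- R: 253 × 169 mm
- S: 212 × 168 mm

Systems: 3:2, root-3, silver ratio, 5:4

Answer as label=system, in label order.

P=silver ratio, Q=root-3, R=3:2, S=5:4

P = 466/193 ≈ 2.415 → silver ratio (2.414)
Q = 374/216 ≈ 1.731 → root-3 (1.732)
R = 253/169 ≈ 1.497 → 3:2 (1.500)
S = 212/168 ≈ 1.262 → 5:4 (1.250)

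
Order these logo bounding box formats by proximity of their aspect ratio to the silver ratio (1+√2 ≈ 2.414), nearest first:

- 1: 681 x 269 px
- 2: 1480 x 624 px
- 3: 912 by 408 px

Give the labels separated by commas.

Ratios: 1 = 681 / 269 ≈ 2.532; 2 = 1480 / 624 ≈ 2.372; 3 = 912 / 408 ≈ 2.235.
|Δ from 2.414|: 1 0.118; 2 0.042; 3 0.179.

2, 1, 3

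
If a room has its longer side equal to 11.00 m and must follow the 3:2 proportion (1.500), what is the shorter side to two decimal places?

7.33 m

3:2 = 1.50000.
Shorter side = 11.00 ÷ 1.50000 ≈ 7.3333 → 7.33 m.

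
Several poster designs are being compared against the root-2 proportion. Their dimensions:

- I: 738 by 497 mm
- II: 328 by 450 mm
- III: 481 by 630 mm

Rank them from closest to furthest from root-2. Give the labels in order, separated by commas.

II, I, III

Ratios: I = 738 / 497 ≈ 1.485; II = 450 / 328 ≈ 1.372; III = 630 / 481 ≈ 1.310.
|Δ from 1.414|: I 0.071; II 0.042; III 0.104.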